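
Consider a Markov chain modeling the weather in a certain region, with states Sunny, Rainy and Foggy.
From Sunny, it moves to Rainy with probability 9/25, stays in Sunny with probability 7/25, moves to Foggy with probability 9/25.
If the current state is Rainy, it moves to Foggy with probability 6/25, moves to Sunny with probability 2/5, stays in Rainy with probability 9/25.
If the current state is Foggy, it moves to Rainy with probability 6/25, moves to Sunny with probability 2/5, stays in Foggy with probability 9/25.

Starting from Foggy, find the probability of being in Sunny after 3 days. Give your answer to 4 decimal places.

0.3578

Propagate the distribution vector 3 days from Foggy.
After 0 days: (0.0000, 0.0000, 1.0000)
After 1 day: (0.4000, 0.2400, 0.3600)
After 2 days: (0.3520, 0.3168, 0.3312)
After 3 days: (0.3578, 0.3203, 0.3220)
P(in Sunny after 3 days) = 0.3578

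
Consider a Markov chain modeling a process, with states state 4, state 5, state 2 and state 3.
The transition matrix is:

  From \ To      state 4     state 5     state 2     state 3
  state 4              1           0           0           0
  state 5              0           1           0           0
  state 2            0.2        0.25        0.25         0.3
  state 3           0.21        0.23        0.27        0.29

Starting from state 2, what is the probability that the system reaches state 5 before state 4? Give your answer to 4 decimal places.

Let h(s) be the probability of absorption at state 5 starting from transient state s. Then h(state 5) = 1 and h(state 4) = 0. By first-step analysis:
h(state 2) = 0.2·0 + 0.25·1 + 0.25·h(state 2) + 0.3·h(state 3)
h(state 3) = 0.21·0 + 0.23·1 + 0.27·h(state 2) + 0.29·h(state 3)
Solving: h(state 2) = 0.5460, h(state 3) = 0.5316.
Starting from state 2, the probability is 0.5460.

0.5460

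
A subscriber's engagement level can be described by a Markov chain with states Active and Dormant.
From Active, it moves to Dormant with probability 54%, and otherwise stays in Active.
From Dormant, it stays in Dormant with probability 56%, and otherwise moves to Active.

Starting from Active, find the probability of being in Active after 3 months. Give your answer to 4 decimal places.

0.4490

Propagate the distribution vector 3 months from Active.
After 0 months: (1.0000, 0.0000)
After 1 month: (0.4600, 0.5400)
After 2 months: (0.4492, 0.5508)
After 3 months: (0.4490, 0.5510)
P(in Active after 3 months) = 0.4490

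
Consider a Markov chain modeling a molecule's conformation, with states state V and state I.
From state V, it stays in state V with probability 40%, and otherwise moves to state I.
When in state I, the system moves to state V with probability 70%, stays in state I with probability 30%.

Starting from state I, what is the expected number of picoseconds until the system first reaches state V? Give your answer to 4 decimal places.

Let t(s) be the expected number of picoseconds to first reach state V from state s, with t(state V) = 0. Conditioning on the first picosecond:
t(state I) = 1 + 0.3·t(state I)
Solving: t(state I) = 1.4286.
Expected picoseconds from state I to state V: 1.4286.

1.4286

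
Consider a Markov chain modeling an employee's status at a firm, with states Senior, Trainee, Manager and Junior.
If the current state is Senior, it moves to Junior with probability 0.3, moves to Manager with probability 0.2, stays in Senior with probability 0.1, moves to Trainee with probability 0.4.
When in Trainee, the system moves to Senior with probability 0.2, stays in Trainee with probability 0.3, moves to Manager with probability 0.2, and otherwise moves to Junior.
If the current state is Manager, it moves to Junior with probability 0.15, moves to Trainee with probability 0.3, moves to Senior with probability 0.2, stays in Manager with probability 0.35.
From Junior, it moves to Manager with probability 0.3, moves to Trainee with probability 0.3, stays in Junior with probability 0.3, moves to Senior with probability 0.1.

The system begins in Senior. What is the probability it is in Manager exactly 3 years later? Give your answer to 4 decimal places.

0.2660

Propagate the distribution vector 3 years from Senior.
After 0 years: (1.0000, 0.0000, 0.0000, 0.0000)
After 1 year: (0.1000, 0.4000, 0.2000, 0.3000)
After 2 years: (0.1600, 0.3100, 0.2600, 0.2700)
After 3 years: (0.1570, 0.3160, 0.2660, 0.2610)
P(in Manager after 3 years) = 0.2660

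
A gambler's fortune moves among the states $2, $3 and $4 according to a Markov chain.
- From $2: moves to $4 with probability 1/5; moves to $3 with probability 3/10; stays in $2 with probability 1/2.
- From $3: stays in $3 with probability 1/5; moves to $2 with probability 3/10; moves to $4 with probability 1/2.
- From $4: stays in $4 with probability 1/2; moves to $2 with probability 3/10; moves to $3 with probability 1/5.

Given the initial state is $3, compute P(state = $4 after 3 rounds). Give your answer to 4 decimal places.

0.3920

Propagate the distribution vector 3 rounds from $3.
After 0 rounds: (0.0000, 1.0000, 0.0000)
After 1 round: (0.3000, 0.2000, 0.5000)
After 2 rounds: (0.3600, 0.2300, 0.4100)
After 3 rounds: (0.3720, 0.2360, 0.3920)
P(in $4 after 3 rounds) = 0.3920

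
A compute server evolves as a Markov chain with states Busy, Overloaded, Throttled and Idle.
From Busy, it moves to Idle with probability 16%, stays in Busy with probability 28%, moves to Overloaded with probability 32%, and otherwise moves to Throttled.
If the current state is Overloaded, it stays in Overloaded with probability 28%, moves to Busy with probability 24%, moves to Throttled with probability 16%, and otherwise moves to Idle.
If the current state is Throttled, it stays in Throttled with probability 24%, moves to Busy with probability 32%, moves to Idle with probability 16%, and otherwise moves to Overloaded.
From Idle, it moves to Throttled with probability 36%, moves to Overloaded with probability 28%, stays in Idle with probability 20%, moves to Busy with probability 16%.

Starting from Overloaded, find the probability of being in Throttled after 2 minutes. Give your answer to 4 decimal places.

0.2560

Propagate the distribution vector 2 minutes from Overloaded.
After 0 minutes: (0.0000, 1.0000, 0.0000, 0.0000)
After 1 minute: (0.2400, 0.2800, 0.1600, 0.3200)
After 2 minutes: (0.2368, 0.2896, 0.2560, 0.2176)
P(in Throttled after 2 minutes) = 0.2560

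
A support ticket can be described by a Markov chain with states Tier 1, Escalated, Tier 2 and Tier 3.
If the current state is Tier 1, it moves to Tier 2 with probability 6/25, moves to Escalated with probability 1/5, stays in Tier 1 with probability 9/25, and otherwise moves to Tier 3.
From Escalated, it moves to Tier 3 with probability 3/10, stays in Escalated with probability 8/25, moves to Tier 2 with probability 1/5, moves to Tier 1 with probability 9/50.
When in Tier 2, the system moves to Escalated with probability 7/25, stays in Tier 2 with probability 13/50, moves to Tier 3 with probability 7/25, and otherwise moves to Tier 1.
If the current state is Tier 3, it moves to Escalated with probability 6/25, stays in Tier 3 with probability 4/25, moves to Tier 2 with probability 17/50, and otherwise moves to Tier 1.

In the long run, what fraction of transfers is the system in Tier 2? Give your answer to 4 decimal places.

Let the stationary distribution be π with π = πP and π_1 + π_2 + π_3 + π_4 = 1.
π_1 = 0.36·π_1 + 0.18·π_2 + 0.18·π_3 + 0.26·π_4
π_2 = 0.2·π_1 + 0.32·π_2 + 0.28·π_3 + 0.24·π_4
π_3 = 0.24·π_1 + 0.2·π_2 + 0.26·π_3 + 0.34·π_4
Solving with the normalization constraint gives π = (0.2427, 0.2616, 0.2584, 0.2373).
So the stationary probability of Tier 2 is 0.2584.

0.2584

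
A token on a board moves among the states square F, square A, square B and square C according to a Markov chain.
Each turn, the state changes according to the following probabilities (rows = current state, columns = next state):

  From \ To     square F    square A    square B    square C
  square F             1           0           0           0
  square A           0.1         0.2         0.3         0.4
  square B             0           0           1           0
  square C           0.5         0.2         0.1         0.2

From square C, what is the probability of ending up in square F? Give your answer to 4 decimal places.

Let h(s) be the probability of absorption at square F starting from transient state s. Then h(square F) = 1 and h(square B) = 0. By first-step analysis:
h(square A) = 0.1·1 + 0.2·h(square A) + 0.3·0 + 0.4·h(square C)
h(square C) = 0.5·1 + 0.2·h(square A) + 0.1·0 + 0.2·h(square C)
Solving: h(square A) = 0.5000, h(square C) = 0.7500.
Starting from square C, the probability is 0.7500.

0.7500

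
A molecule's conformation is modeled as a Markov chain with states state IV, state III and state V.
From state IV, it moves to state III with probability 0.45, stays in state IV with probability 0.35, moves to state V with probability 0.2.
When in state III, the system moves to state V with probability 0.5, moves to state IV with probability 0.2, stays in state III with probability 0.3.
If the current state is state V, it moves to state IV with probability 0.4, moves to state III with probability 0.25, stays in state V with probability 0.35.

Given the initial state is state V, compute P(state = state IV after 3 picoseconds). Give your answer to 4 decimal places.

0.3150

Propagate the distribution vector 3 picoseconds from state V.
After 0 picoseconds: (0.0000, 0.0000, 1.0000)
After 1 picosecond: (0.4000, 0.2500, 0.3500)
After 2 picoseconds: (0.3300, 0.3425, 0.3275)
After 3 picoseconds: (0.3150, 0.3331, 0.3519)
P(in state IV after 3 picoseconds) = 0.3150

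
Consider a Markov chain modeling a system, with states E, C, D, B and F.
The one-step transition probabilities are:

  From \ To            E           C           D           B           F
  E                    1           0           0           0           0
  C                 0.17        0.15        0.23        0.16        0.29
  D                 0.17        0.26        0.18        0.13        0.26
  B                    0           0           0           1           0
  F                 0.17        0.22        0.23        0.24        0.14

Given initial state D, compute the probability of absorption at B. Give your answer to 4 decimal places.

Let h(s) be the probability of absorption at B starting from transient state s. Then h(B) = 1 and h(E) = 0. By first-step analysis:
h(C) = 0.17·0 + 0.15·h(C) + 0.23·h(D) + 0.16·1 + 0.29·h(F)
h(D) = 0.17·0 + 0.26·h(C) + 0.18·h(D) + 0.13·1 + 0.26·h(F)
h(F) = 0.17·0 + 0.22·h(C) + 0.23·h(D) + 0.24·1 + 0.14·h(F)
Solving: h(C) = 0.5046, h(D) = 0.4894, h(F) = 0.5390.
Starting from D, the probability is 0.4894.

0.4894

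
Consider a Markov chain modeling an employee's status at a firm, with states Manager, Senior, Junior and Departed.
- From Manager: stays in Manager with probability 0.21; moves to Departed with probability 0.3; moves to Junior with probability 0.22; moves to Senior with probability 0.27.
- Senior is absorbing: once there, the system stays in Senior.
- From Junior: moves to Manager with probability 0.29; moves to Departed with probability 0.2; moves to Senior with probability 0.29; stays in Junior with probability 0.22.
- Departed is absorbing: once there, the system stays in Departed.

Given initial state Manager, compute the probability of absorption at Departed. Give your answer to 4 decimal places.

0.5033

Let h(s) be the probability of absorption at Departed starting from transient state s. Then h(Departed) = 1 and h(Senior) = 0. By first-step analysis:
h(Manager) = 0.21·h(Manager) + 0.27·0 + 0.22·h(Junior) + 0.3·1
h(Junior) = 0.29·h(Manager) + 0.29·0 + 0.22·h(Junior) + 0.2·1
Solving: h(Manager) = 0.5033, h(Junior) = 0.4435.
Starting from Manager, the probability is 0.5033.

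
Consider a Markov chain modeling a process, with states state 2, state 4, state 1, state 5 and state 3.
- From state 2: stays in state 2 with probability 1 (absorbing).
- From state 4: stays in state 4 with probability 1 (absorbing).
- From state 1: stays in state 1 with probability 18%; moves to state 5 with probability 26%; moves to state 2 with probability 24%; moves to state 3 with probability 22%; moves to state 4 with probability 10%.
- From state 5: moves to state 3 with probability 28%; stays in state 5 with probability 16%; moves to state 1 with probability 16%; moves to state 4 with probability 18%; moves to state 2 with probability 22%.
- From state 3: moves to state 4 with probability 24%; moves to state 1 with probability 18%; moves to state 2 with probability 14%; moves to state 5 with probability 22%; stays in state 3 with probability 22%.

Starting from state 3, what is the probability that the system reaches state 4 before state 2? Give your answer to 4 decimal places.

Let h(s) be the probability of absorption at state 4 starting from transient state s. Then h(state 4) = 1 and h(state 2) = 0. By first-step analysis:
h(state 1) = 0.24·0 + 0.1·1 + 0.18·h(state 1) + 0.26·h(state 5) + 0.22·h(state 3)
h(state 5) = 0.22·0 + 0.18·1 + 0.16·h(state 1) + 0.16·h(state 5) + 0.28·h(state 3)
h(state 3) = 0.14·0 + 0.24·1 + 0.18·h(state 1) + 0.22·h(state 5) + 0.22·h(state 3)
Solving: h(state 1) = 0.4158, h(state 5) = 0.4725, h(state 3) = 0.5369.
Starting from state 3, the probability is 0.5369.

0.5369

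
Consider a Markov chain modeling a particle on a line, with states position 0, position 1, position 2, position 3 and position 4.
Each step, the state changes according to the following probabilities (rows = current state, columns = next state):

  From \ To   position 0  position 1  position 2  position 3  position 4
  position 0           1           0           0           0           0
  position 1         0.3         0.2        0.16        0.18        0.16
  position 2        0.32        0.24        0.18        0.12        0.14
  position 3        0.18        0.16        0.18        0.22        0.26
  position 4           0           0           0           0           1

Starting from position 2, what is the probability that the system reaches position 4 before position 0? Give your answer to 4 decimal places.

Let h(s) be the probability of absorption at position 4 starting from transient state s. Then h(position 4) = 1 and h(position 0) = 0. By first-step analysis:
h(position 1) = 0.3·0 + 0.2·h(position 1) + 0.16·h(position 2) + 0.18·h(position 3) + 0.16·1
h(position 2) = 0.32·0 + 0.24·h(position 1) + 0.18·h(position 2) + 0.12·h(position 3) + 0.14·1
h(position 3) = 0.18·0 + 0.16·h(position 1) + 0.18·h(position 2) + 0.22·h(position 3) + 0.26·1
Solving: h(position 1) = 0.3820, h(position 2) = 0.3548, h(position 3) = 0.4936.
Starting from position 2, the probability is 0.3548.

0.3548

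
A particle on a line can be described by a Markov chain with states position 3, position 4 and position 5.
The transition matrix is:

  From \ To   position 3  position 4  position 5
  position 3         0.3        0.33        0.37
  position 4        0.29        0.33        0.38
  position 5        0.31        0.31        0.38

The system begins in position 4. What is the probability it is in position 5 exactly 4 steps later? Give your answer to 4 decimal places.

0.3770

Propagate the distribution vector 4 steps from position 4.
After 0 steps: (0.0000, 1.0000, 0.0000)
After 1 step: (0.2900, 0.3300, 0.3800)
After 2 steps: (0.3005, 0.3224, 0.3771)
After 3 steps: (0.3005, 0.3225, 0.3770)
After 4 steps: (0.3005, 0.3225, 0.3770)
P(in position 5 after 4 steps) = 0.3770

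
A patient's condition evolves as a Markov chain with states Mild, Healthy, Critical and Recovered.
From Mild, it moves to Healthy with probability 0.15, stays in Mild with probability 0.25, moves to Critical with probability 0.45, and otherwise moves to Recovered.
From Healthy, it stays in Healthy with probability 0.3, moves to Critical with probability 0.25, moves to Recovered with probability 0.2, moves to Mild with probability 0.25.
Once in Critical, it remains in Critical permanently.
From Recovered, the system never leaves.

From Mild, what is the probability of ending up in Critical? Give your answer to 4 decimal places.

0.7231

Let h(s) be the probability of absorption at Critical starting from transient state s. Then h(Critical) = 1 and h(Recovered) = 0. By first-step analysis:
h(Mild) = 0.25·h(Mild) + 0.15·h(Healthy) + 0.45·1 + 0.15·0
h(Healthy) = 0.25·h(Mild) + 0.3·h(Healthy) + 0.25·1 + 0.2·0
Solving: h(Mild) = 0.7231, h(Healthy) = 0.6154.
Starting from Mild, the probability is 0.7231.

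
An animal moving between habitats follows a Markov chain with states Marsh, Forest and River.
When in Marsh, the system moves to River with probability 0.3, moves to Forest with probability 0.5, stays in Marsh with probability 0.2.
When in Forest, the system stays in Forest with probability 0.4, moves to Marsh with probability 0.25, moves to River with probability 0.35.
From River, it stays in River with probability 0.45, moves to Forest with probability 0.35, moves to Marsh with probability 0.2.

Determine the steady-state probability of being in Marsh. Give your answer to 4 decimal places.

0.2202

Let the stationary distribution be π with π = πP and π_1 + π_2 + π_3 = 1.
π_1 = 0.2·π_1 + 0.25·π_2 + 0.2·π_3
π_2 = 0.5·π_1 + 0.4·π_2 + 0.35·π_3
Solving with the normalization constraint gives π = (0.2202, 0.4032, 0.3767).
So the stationary probability of Marsh is 0.2202.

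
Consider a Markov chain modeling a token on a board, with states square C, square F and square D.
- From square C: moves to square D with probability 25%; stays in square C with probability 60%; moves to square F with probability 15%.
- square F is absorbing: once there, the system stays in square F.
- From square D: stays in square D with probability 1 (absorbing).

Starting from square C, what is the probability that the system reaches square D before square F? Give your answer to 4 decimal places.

Let h(s) be the probability of absorption at square D starting from transient state s. Then h(square D) = 1 and h(square F) = 0. By first-step analysis:
h(square C) = 0.6·h(square C) + 0.15·0 + 0.25·1
Solving: h(square C) = 0.6250.
Starting from square C, the probability is 0.6250.

0.6250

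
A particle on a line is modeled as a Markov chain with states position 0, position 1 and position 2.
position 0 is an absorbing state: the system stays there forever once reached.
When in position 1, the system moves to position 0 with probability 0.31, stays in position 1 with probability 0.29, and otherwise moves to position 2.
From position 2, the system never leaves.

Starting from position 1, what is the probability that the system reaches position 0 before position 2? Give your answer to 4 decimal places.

Let h(s) be the probability of absorption at position 0 starting from transient state s. Then h(position 0) = 1 and h(position 2) = 0. By first-step analysis:
h(position 1) = 0.31·1 + 0.29·h(position 1) + 0.4·0
Solving: h(position 1) = 0.4366.
Starting from position 1, the probability is 0.4366.

0.4366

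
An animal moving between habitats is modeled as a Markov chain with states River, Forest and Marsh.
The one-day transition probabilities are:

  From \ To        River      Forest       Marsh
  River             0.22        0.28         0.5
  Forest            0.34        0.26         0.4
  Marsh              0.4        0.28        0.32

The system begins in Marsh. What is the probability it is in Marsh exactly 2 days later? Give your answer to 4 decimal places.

Sum over the intermediate state after 1 day:
P = P(Marsh→River)·P(River→Marsh) + P(Marsh→Forest)·P(Forest→Marsh) + P(Marsh→Marsh)·P(Marsh→Marsh)
  = 0.4×0.5 + 0.28×0.4 + 0.32×0.32
  = 0.2000 + 0.1120 + 0.1024 = 0.4144

0.4144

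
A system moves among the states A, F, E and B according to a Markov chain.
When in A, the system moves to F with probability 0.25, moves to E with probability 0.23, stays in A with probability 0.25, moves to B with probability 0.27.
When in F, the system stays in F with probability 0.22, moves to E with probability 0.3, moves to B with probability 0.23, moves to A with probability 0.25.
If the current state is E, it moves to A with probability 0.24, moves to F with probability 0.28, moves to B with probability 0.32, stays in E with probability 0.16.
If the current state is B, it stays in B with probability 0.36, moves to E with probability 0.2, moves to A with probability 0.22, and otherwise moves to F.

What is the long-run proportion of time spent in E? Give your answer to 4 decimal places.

Let the stationary distribution be π with π = πP and π_1 + π_2 + π_3 + π_4 = 1.
π_1 = 0.25·π_1 + 0.25·π_2 + 0.24·π_3 + 0.22·π_4
π_2 = 0.25·π_1 + 0.22·π_2 + 0.28·π_3 + 0.22·π_4
π_3 = 0.23·π_1 + 0.3·π_2 + 0.16·π_3 + 0.2·π_4
Solving with the normalization constraint gives π = (0.2388, 0.2405, 0.2223, 0.2983).
So the stationary probability of E is 0.2223.

0.2223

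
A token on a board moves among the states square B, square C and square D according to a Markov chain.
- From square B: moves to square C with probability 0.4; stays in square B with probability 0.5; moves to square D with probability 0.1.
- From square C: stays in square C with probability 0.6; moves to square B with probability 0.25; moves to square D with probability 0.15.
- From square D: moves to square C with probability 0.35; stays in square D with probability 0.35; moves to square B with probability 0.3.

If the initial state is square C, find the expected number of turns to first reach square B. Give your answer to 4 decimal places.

Let t(s) be the expected number of turns to first reach square B from state s, with t(square B) = 0. Conditioning on the first turn:
t(square C) = 1 + 0.6·t(square C) + 0.15·t(square D)
t(square D) = 1 + 0.35·t(square C) + 0.35·t(square D)
Solving: t(square C) = 3.8554, t(square D) = 3.6145.
Expected turns from square C to square B: 3.8554.

3.8554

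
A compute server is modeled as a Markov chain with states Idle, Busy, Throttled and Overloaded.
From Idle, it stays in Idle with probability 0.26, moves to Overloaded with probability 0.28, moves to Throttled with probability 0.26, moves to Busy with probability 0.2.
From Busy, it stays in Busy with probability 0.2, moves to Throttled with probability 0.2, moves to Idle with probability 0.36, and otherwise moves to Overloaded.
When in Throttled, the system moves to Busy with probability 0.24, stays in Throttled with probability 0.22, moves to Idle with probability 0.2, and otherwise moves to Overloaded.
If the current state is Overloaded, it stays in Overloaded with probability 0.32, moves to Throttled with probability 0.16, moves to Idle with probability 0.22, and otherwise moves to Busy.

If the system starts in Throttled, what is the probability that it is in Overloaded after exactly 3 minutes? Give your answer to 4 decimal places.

Propagate the distribution vector 3 minutes from Throttled.
After 0 minutes: (0.0000, 0.0000, 1.0000, 0.0000)
After 1 minute: (0.2000, 0.2400, 0.2200, 0.3400)
After 2 minutes: (0.2572, 0.2428, 0.2028, 0.2972)
After 3 minutes: (0.2602, 0.2378, 0.2076, 0.2943)
P(in Overloaded after 3 minutes) = 0.2943

0.2943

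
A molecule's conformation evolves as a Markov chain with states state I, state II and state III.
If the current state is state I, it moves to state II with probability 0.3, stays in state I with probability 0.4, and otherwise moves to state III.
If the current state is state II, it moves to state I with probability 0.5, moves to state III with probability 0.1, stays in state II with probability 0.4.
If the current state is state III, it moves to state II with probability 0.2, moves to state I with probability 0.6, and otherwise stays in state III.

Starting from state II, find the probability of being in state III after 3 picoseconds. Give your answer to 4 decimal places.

Propagate the distribution vector 3 picoseconds from state II.
After 0 picoseconds: (0.0000, 1.0000, 0.0000)
After 1 picosecond: (0.5000, 0.4000, 0.1000)
After 2 picoseconds: (0.4600, 0.3300, 0.2100)
After 3 picoseconds: (0.4750, 0.3120, 0.2130)
P(in state III after 3 picoseconds) = 0.2130

0.2130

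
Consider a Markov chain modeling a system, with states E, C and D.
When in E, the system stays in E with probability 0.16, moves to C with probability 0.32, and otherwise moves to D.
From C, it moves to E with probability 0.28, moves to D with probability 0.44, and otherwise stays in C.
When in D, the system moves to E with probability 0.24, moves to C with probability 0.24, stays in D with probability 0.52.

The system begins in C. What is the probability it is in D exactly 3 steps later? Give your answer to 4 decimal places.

0.4981

Propagate the distribution vector 3 steps from C.
After 0 steps: (0.0000, 1.0000, 0.0000)
After 1 step: (0.2800, 0.2800, 0.4400)
After 2 steps: (0.2288, 0.2736, 0.4976)
After 3 steps: (0.2326, 0.2692, 0.4981)
P(in D after 3 steps) = 0.4981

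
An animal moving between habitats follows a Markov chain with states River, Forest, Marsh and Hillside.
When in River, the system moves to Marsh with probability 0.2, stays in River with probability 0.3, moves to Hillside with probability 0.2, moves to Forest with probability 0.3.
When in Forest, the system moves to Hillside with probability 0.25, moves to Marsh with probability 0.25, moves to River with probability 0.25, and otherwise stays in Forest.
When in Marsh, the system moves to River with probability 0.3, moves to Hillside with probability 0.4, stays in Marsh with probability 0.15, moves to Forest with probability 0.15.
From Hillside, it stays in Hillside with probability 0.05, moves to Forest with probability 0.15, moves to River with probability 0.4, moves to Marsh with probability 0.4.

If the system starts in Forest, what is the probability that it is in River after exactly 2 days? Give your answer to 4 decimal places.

0.3125

Propagate the distribution vector 2 days from Forest.
After 0 days: (0.0000, 1.0000, 0.0000, 0.0000)
After 1 day: (0.2500, 0.2500, 0.2500, 0.2500)
After 2 days: (0.3125, 0.2125, 0.2500, 0.2250)
P(in River after 2 days) = 0.3125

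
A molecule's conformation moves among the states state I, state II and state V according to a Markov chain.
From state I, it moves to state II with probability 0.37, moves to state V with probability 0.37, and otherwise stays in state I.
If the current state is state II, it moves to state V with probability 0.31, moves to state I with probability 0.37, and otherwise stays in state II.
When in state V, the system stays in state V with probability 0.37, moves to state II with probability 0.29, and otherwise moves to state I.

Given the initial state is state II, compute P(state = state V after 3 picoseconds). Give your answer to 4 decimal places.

0.3502

Propagate the distribution vector 3 picoseconds from state II.
After 0 picoseconds: (0.0000, 1.0000, 0.0000)
After 1 picosecond: (0.3700, 0.3200, 0.3100)
After 2 picoseconds: (0.3200, 0.3292, 0.3508)
After 3 picoseconds: (0.3243, 0.3255, 0.3502)
P(in state V after 3 picoseconds) = 0.3502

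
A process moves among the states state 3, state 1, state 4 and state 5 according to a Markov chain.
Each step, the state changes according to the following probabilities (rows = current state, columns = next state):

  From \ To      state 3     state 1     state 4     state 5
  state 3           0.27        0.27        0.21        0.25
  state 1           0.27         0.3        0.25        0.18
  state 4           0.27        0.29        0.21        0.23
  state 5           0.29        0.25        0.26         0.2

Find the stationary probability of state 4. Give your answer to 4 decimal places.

Let the stationary distribution be π with π = πP and π_1 + π_2 + π_3 + π_4 = 1.
π_1 = 0.27·π_1 + 0.27·π_2 + 0.27·π_3 + 0.29·π_4
π_2 = 0.27·π_1 + 0.3·π_2 + 0.29·π_3 + 0.25·π_4
π_3 = 0.21·π_1 + 0.25·π_2 + 0.21·π_3 + 0.26·π_4
Solving with the normalization constraint gives π = (0.2743, 0.2787, 0.2319, 0.2151).
So the stationary probability of state 4 is 0.2319.

0.2319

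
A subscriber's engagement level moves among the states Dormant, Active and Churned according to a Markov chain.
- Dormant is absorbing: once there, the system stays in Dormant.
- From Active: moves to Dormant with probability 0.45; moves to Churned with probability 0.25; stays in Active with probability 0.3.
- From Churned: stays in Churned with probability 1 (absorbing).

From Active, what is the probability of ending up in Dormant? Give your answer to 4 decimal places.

0.6429

Let h(s) be the probability of absorption at Dormant starting from transient state s. Then h(Dormant) = 1 and h(Churned) = 0. By first-step analysis:
h(Active) = 0.45·1 + 0.3·h(Active) + 0.25·0
Solving: h(Active) = 0.6429.
Starting from Active, the probability is 0.6429.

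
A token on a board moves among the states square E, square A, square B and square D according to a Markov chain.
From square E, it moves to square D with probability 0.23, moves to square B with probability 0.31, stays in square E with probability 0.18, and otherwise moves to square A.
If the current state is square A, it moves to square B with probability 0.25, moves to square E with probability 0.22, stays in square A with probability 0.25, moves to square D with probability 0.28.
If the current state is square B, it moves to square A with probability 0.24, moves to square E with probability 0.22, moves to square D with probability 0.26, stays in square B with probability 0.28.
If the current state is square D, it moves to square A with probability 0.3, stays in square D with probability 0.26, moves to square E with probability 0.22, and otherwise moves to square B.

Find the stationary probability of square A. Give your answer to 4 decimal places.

Let the stationary distribution be π with π = πP and π_1 + π_2 + π_3 + π_4 = 1.
π_1 = 0.18·π_1 + 0.22·π_2 + 0.22·π_3 + 0.22·π_4
π_2 = 0.28·π_1 + 0.25·π_2 + 0.24·π_3 + 0.3·π_4
π_3 = 0.31·π_1 + 0.25·π_2 + 0.28·π_3 + 0.22·π_4
Solving with the normalization constraint gives π = (0.2115, 0.2667, 0.2628, 0.2590).
So the stationary probability of square A is 0.2667.

0.2667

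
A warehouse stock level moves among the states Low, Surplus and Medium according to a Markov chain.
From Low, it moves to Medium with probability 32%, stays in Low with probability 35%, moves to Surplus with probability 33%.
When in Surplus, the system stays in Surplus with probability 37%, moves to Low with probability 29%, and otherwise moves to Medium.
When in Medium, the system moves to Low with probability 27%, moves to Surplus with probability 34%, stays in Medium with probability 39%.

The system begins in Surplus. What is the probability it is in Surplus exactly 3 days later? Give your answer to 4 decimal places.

0.3474

Propagate the distribution vector 3 days from Surplus.
After 0 days: (0.0000, 1.0000, 0.0000)
After 1 day: (0.2900, 0.3700, 0.3400)
After 2 days: (0.3006, 0.3482, 0.3512)
After 3 days: (0.3010, 0.3474, 0.3515)
P(in Surplus after 3 days) = 0.3474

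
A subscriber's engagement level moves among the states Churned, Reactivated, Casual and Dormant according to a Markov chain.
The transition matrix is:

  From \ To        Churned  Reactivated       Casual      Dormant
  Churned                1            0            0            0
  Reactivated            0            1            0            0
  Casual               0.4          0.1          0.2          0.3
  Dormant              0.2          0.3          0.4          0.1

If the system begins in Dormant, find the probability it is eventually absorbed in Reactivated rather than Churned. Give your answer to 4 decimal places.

Let h(s) be the probability of absorption at Reactivated starting from transient state s. Then h(Reactivated) = 1 and h(Churned) = 0. By first-step analysis:
h(Casual) = 0.4·0 + 0.1·1 + 0.2·h(Casual) + 0.3·h(Dormant)
h(Dormant) = 0.2·0 + 0.3·1 + 0.4·h(Casual) + 0.1·h(Dormant)
Solving: h(Casual) = 0.3000, h(Dormant) = 0.4667.
Starting from Dormant, the probability is 0.4667.

0.4667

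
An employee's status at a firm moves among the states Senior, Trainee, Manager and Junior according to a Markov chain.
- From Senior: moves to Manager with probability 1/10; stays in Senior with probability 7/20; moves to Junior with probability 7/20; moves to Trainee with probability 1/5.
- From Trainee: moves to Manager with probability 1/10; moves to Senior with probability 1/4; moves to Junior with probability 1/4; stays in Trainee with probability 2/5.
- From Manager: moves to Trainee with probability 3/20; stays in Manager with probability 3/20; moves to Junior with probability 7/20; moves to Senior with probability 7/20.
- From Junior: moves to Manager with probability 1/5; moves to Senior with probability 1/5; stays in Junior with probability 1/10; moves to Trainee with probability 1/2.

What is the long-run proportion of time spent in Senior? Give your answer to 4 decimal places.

Let the stationary distribution be π with π = πP and π_1 + π_2 + π_3 + π_4 = 1.
π_1 = 0.35·π_1 + 0.25·π_2 + 0.35·π_3 + 0.2·π_4
π_2 = 0.2·π_1 + 0.4·π_2 + 0.15·π_3 + 0.5·π_4
π_3 = 0.1·π_1 + 0.1·π_2 + 0.15·π_3 + 0.2·π_4
Solving with the normalization constraint gives π = (0.2784, 0.3367, 0.1319, 0.2531).
So the stationary probability of Senior is 0.2784.

0.2784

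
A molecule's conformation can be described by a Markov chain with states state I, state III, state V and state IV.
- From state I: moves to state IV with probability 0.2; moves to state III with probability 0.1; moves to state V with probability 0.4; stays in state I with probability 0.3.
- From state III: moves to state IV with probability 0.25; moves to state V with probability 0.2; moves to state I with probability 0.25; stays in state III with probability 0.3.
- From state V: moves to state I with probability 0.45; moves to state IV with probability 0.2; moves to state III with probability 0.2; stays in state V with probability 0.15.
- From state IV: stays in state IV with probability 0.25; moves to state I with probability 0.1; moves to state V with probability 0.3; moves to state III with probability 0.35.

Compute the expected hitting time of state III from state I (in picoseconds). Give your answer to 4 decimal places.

Let t(s) be the expected number of picoseconds to first reach state III from state s, with t(state III) = 0. Conditioning on the first picosecond:
t(state I) = 1 + 0.3·t(state I) + 0.4·t(state V) + 0.2·t(state IV)
t(state V) = 1 + 0.45·t(state I) + 0.15·t(state V) + 0.2·t(state IV)
t(state IV) = 1 + 0.1·t(state I) + 0.3·t(state V) + 0.25·t(state IV)
Solving: t(state I) = 5.4661, t(state V) = 5.0288, t(state IV) = 4.0736.
Expected picoseconds from state I to state III: 5.4661.

5.4661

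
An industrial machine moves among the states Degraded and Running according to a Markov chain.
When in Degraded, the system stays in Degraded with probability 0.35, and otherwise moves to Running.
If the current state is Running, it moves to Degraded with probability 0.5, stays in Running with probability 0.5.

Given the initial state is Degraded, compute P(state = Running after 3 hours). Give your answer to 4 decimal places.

Propagate the distribution vector 3 hours from Degraded.
After 0 hours: (1.0000, 0.0000)
After 1 hour: (0.3500, 0.6500)
After 2 hours: (0.4475, 0.5525)
After 3 hours: (0.4329, 0.5671)
P(in Running after 3 hours) = 0.5671

0.5671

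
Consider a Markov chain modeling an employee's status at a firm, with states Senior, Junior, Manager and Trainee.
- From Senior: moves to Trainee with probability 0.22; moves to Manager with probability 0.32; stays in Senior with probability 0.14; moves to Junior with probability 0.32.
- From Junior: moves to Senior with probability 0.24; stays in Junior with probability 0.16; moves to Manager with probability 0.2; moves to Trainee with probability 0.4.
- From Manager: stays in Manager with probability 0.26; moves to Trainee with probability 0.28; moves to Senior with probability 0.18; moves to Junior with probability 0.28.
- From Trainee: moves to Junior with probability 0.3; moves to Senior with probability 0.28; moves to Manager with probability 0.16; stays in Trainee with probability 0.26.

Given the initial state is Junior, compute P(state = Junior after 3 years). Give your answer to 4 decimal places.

Propagate the distribution vector 3 years from Junior.
After 0 years: (0.0000, 1.0000, 0.0000, 0.0000)
After 1 year: (0.2400, 0.1600, 0.2000, 0.4000)
After 2 years: (0.2200, 0.2784, 0.2248, 0.2768)
After 3 years: (0.2156, 0.2609, 0.2288, 0.2947)
P(in Junior after 3 years) = 0.2609

0.2609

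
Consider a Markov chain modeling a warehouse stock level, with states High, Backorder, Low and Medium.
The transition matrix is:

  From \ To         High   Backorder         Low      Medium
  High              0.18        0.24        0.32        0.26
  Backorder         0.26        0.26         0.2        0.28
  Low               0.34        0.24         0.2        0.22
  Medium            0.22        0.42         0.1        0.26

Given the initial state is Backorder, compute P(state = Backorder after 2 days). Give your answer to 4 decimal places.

0.2956

Propagate the distribution vector 2 days from Backorder.
After 0 days: (0.0000, 1.0000, 0.0000, 0.0000)
After 1 day: (0.2600, 0.2600, 0.2000, 0.2800)
After 2 days: (0.2440, 0.2956, 0.2032, 0.2572)
P(in Backorder after 2 days) = 0.2956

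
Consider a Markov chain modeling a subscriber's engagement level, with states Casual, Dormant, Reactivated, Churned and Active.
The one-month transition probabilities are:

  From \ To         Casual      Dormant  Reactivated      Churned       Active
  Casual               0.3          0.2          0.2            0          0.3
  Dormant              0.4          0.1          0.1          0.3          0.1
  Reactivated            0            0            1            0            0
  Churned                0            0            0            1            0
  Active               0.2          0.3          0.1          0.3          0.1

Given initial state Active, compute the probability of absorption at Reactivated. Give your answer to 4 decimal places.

0.3684

Let h(s) be the probability of absorption at Reactivated starting from transient state s. Then h(Reactivated) = 1 and h(Churned) = 0. By first-step analysis:
h(Casual) = 0.3·h(Casual) + 0.2·h(Dormant) + 0.2·1 + 0.3·h(Active)
h(Dormant) = 0.4·h(Casual) + 0.1·h(Dormant) + 0.1·1 + 0.3·0 + 0.1·h(Active)
h(Active) = 0.2·h(Casual) + 0.3·h(Dormant) + 0.1·1 + 0.3·0 + 0.1·h(Active)
Solving: h(Casual) = 0.5579, h(Dormant) = 0.4000, h(Active) = 0.3684.
Starting from Active, the probability is 0.3684.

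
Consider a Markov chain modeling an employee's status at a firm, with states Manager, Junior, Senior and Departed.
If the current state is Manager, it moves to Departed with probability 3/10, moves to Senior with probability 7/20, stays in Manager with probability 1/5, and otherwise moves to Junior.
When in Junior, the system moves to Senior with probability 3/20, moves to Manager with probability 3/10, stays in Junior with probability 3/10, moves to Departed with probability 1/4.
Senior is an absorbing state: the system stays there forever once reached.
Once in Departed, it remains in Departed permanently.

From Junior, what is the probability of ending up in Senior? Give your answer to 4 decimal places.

0.4369

Let h(s) be the probability of absorption at Senior starting from transient state s. Then h(Senior) = 1 and h(Departed) = 0. By first-step analysis:
h(Manager) = 0.2·h(Manager) + 0.15·h(Junior) + 0.35·1 + 0.3·0
h(Junior) = 0.3·h(Manager) + 0.3·h(Junior) + 0.15·1 + 0.25·0
Solving: h(Manager) = 0.5194, h(Junior) = 0.4369.
Starting from Junior, the probability is 0.4369.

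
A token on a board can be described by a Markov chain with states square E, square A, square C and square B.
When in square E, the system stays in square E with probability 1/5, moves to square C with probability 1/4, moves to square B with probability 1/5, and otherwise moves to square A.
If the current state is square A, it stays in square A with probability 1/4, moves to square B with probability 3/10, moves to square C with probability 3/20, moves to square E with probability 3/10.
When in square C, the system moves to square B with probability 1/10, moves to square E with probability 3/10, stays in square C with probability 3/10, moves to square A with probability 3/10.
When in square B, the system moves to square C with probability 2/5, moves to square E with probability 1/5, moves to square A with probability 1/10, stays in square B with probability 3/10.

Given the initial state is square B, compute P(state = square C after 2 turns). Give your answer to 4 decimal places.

Propagate the distribution vector 2 turns from square B.
After 0 turns: (0.0000, 0.0000, 0.0000, 1.0000)
After 1 turn: (0.2000, 0.1000, 0.4000, 0.3000)
After 2 turns: (0.2500, 0.2450, 0.3050, 0.2000)
P(in square C after 2 turns) = 0.3050

0.3050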